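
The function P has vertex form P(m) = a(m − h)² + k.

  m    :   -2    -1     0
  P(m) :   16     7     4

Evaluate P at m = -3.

First differences -9, -3; second difference 6 = 2a, so a = 3.
Expanding, the m-coefficient is −2ah = -6h; matching it to the data gives h = 0, and then k = 4.
So P(m) = 3(m + 0)² + 4.
P(-3) = 3·(-3)² + 4 = 31.

31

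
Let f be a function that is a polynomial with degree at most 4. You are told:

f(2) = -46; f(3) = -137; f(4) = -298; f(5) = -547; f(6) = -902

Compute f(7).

-1381

Write f(k) = ak^4 + bk³ + ck² + dk + e; the 5 given values yield a linear system in the 5 coefficients.
Solving, the leading coefficient vanishes, and f(k) = -3k³ - 8k² + 6k - 2.
Then f(7) = -1381.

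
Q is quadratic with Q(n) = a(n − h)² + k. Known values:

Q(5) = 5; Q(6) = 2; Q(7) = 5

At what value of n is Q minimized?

6

First differences -3, 3; second difference 6 = 2a, so a = 3.
Expanding, the n-coefficient is −2ah = -6h; matching it to the data gives h = 6, and then k = 2.
So Q(n) = 3(n − 6)² + 2.
Hence h = 6.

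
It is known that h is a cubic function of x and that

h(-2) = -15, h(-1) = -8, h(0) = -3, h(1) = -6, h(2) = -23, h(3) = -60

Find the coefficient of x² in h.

-4

Write h(x) = ax³ + bx² + cx + d; the 6 given values yield a linear system in the 4 coefficients.
Solving, h(x) = -x³ - 4x² + 2x - 3.
The coefficient of x² is -4.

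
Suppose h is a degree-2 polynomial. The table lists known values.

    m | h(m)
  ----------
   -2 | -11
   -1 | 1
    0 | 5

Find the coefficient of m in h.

0

Write h(m) = am² + bm + c; the 3 given values yield a linear system in the 3 coefficients.
Solving, h(m) = -4m² + 5.
The coefficient of m is 0.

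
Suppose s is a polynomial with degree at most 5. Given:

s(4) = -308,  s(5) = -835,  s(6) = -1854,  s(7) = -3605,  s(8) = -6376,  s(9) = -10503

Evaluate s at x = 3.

-81

First differences: -527, -1019, -1751, -2771, -4127. Second differences: -492, -732, -1020, -1356. Third differences: -240, -288, -336. Fourth differences: -48, -48.
Level-4 differences are constant, so s has degree 4.
Fitting a degree-4 polynomial gives s(x) = -2x^4 + 4x³ - 4x² + 3x.
Then s(3) = -81.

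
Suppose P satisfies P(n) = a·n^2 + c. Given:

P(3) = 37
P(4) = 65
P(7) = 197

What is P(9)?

From P(3) = 37 and P(4) = 65: 9a + c = 37 and 16a + c = 65.
Subtracting: 7a = 28, so a = 4; then c = 37 − 4·9 = 1.
So P(n) = 4n² + 1, and P(9) = 325.

325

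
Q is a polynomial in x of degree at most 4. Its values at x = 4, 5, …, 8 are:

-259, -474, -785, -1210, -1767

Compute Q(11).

Write Q(x) = ax^4 + bx³ + cx² + dx + e; the 5 given values yield a linear system in the 5 coefficients.
Solving, the leading coefficient vanishes, and Q(x) = -3x³ - 3x² - 5x + 1.
Then Q(11) = -4410.

-4410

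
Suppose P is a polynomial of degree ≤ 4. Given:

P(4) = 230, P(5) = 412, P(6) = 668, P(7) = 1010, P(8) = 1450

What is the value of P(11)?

3478

First differences: 182, 256, 342, 440. Second differences: 74, 86, 98. Third differences: 12, 12.
Level-3 differences are constant, so P has degree 3.
Fitting a degree-3 polynomial gives P(k) = 2k³ + 7k² - 3k + 2.
Then P(11) = 3478.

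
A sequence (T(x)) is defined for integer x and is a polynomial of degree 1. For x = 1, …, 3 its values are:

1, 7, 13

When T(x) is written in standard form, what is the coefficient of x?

6

First differences: 6, 6.
Level-1 differences are constant, so T has degree 1.
Fitting a degree-1 polynomial gives T(x) = 6x - 5.
The coefficient of x is 6.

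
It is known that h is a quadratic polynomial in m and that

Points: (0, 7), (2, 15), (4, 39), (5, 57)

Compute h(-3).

Write h(m) = am² + bm + c; the 4 given values yield a linear system in the 3 coefficients.
Solving, h(m) = 2m² + 7.
Then h(-3) = 25.

25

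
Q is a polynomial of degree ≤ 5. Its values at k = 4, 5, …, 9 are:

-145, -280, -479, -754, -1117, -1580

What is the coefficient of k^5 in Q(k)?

0

First differences: -135, -199, -275, -363, -463. Second differences: -64, -76, -88, -100. Third differences: -12, -12, -12.
Level-3 differences are constant, so Q has degree 3.
Fitting a degree-3 polynomial gives Q(k) = -2k³ - 2k² + 5k - 5.
The coefficient of k^5 is 0.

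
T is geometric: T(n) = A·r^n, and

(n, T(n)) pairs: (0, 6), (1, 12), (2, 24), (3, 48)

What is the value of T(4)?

Consecutive ratio: 12/6 = 2, and 24/12 = 2, so r = 2.
Then A·2^0 = 6 gives A = 6, and T(n) = 6·2^n.
T(4) = 6·2^4 = 96.

96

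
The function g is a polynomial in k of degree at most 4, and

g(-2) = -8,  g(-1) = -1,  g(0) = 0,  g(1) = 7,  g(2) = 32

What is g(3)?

87

First differences: 7, 1, 7, 25. Second differences: -6, 6, 18. Third differences: 12, 12.
Level-3 differences are constant, so g has degree 3.
Extending the table by one column gives the next first difference 55, so g(3) = 32 + 55 = 87.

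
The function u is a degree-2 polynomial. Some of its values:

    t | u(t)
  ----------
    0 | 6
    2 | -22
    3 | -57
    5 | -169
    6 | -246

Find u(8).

Write u(t) = at² + bt + c; the 5 given values yield a linear system in the 3 coefficients.
Solving, u(t) = -7t² + 6.
Then u(8) = -442.

-442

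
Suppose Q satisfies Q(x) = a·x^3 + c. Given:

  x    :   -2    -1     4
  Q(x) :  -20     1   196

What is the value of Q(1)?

7

From Q(-2) = -20 and Q(-1) = 1: -8a + c = -20 and -1a + c = 1.
Subtracting: 7a = 21, so a = 3; then c = -20 − 3·(-8) = 4.
So Q(x) = 3x³ + 4, and Q(1) = 7.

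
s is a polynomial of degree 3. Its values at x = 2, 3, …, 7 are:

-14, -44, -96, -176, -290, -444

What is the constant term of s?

Write s(x) = ax³ + bx² + cx + d; the 6 given values yield a linear system in the 4 coefficients.
Solving, s(x) = -x³ - 2x² - x + 4.
The constant term is s(0) = 4.

4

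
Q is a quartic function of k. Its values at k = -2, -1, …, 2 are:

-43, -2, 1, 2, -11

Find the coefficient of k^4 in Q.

-2

Write Q(k) = ak^4 + bk³ + ck² + dk + e; the 5 given values yield a linear system in the 5 coefficients.
Solving, Q(k) = -2k^4 + 2k³ + k² + 1.
The coefficient of k^4 is -2.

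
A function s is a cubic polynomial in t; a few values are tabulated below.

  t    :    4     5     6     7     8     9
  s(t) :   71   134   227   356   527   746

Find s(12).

1751

Write s(t) = at³ + bt² + ct + d; the 6 given values yield a linear system in the 4 coefficients.
Solving, s(t) = t³ + 2t - 1.
Then s(12) = 1751.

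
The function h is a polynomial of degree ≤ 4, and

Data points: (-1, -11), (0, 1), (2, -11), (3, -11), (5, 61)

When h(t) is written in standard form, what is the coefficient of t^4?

0

Write h(t) = at^4 + bt³ + ct² + dt + e; the 5 given values yield a linear system in the 5 coefficients.
Solving, the leading coefficient vanishes, and h(t) = 2t³ - 8t² + 2t + 1.
The coefficient of t^4 is 0.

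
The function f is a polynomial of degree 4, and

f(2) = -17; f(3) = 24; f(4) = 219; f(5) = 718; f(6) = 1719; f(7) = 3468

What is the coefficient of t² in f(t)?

-6

Write f(t) = at^4 + bt³ + ct² + dt + e; the 6 given values yield a linear system in the 5 coefficients.
Solving, f(t) = 2t^4 - 3t³ - 6t² - 2t + 3.
The coefficient of t² is -6.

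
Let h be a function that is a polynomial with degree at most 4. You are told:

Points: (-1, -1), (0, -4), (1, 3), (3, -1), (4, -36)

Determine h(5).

-109

Write h(n) = an^4 + bn³ + cn² + dn + e; the 5 given values yield a linear system in the 5 coefficients.
Solving, the leading coefficient vanishes, and h(n) = -2n³ + 5n² + 4n - 4.
Then h(5) = -109.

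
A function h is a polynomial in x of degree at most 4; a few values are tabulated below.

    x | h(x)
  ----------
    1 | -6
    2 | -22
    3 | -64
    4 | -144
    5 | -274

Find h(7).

-732

Write h(x) = ax^4 + bx³ + cx² + dx + e; the 5 given values yield a linear system in the 5 coefficients.
Solving, the leading coefficient vanishes, and h(x) = -2x³ - x² + x - 4.
Then h(7) = -732.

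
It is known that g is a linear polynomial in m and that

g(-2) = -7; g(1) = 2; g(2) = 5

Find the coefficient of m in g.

3

Write g(m) = am + b; the 3 given values yield a linear system in the 2 coefficients.
Solving, g(m) = 3m - 1.
The coefficient of m is 3.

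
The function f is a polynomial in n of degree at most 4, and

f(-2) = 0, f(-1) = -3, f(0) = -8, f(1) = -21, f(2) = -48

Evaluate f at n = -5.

57

Write f(n) = an^4 + bn³ + cn² + dn + e; the 5 given values yield a linear system in the 5 coefficients.
Solving, the leading coefficient vanishes, and f(n) = -n³ - 4n² - 8n - 8.
Then f(-5) = 57.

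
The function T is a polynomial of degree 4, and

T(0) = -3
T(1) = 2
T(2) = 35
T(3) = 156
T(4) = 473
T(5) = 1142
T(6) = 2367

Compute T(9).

First differences: 5, 33, 121, 317, 669, 1225. Second differences: 28, 88, 196, 352, 556. Third differences: 60, 108, 156, 204. Fourth differences: 48, 48, 48.
Level-4 differences are constant, so T has degree 4.
Fitting a degree-4 polynomial gives T(x) = 2x^4 - 2x³ + 6x² - x - 3.
Then T(9) = 12138.

12138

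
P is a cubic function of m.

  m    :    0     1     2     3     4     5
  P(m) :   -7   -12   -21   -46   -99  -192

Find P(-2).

39

Write P(m) = am³ + bm² + cm + d; the 6 given values yield a linear system in the 4 coefficients.
Solving, P(m) = -2m³ + 4m² - 7m - 7.
Then P(-2) = 39.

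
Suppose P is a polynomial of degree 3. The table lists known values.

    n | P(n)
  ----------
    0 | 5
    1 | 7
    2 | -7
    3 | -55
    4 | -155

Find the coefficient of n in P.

4

First differences: 2, -14, -48, -100. Second differences: -16, -34, -52. Third differences: -18, -18.
Level-3 differences are constant, so P has degree 3.
Fitting a degree-3 polynomial gives P(n) = -3n³ + n² + 4n + 5.
The coefficient of n is 4.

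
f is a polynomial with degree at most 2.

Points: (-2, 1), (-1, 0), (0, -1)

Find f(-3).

First differences: -1, -1.
Level-1 differences are constant, so f has degree 1.
Fitting a degree-1 polynomial gives f(n) = -n - 1.
Then f(-3) = 2.

2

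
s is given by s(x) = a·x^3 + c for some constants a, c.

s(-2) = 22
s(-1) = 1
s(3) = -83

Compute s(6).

-650

From s(-2) = 22 and s(-1) = 1: -8a + c = 22 and -1a + c = 1.
Subtracting: 7a = -21, so a = -3; then c = 22 − (-3)·(-8) = -2.
So s(x) = -3x³ − 2, and s(6) = -650.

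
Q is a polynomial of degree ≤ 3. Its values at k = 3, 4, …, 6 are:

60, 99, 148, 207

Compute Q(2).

First differences: 39, 49, 59. Second differences: 10, 10.
Level-2 differences are constant, so Q has degree 2.
Fitting a degree-2 polynomial gives Q(k) = 5k² + 4k + 3.
Then Q(2) = 31.

31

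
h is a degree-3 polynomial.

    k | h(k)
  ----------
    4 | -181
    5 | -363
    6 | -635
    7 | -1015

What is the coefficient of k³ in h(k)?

-3

Write h(k) = ak³ + bk² + ck + d; the 4 given values yield a linear system in the 4 coefficients.
Solving, h(k) = -3k³ + k + 7.
The coefficient of k³ is -3.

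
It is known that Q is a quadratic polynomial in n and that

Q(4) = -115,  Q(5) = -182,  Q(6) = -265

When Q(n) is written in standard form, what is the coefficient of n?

5

Write Q(n) = an² + bn + c; the 3 given values yield a linear system in the 3 coefficients.
Solving, Q(n) = -8n² + 5n - 7.
The coefficient of n is 5.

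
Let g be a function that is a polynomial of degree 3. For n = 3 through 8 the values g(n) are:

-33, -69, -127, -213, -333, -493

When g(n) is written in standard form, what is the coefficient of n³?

First differences: -36, -58, -86, -120, -160. Second differences: -22, -28, -34, -40. Third differences: -6, -6, -6.
Level-3 differences are constant, so g has degree 3.
Fitting a degree-3 polynomial gives g(n) = -n³ + n² - 6n + 3.
The coefficient of n³ is -1.

-1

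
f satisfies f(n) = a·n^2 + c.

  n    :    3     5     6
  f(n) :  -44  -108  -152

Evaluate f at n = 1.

From f(3) = -44 and f(5) = -108: 9a + c = -44 and 25a + c = -108.
Subtracting: 16a = -64, so a = -4; then c = -44 − (-4)·9 = -8.
So f(n) = -4n² − 8, and f(1) = -12.

-12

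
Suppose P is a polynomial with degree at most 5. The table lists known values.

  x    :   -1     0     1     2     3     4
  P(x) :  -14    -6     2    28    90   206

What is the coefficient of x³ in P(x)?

3

First differences: 8, 8, 26, 62, 116. Second differences: 0, 18, 36, 54. Third differences: 18, 18, 18.
Level-3 differences are constant, so P has degree 3.
Fitting a degree-3 polynomial gives P(x) = 3x³ + 5x - 6.
The coefficient of x³ is 3.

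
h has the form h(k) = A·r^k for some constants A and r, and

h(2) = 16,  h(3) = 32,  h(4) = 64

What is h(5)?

Consecutive ratio: 32/16 = 2, and 64/32 = 2, so r = 2.
Then A·2^2 = 16 gives A = 4, and h(k) = 4·2^k.
h(5) = 4·2^5 = 128.

128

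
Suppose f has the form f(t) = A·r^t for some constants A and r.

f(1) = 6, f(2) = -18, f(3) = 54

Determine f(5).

Consecutive ratio: -18/6 = -3, and 54/(-18) = -3, so r = -3.
Then A·(-3)^1 = 6 gives A = -2, and f(t) = -2·(-3)^t.
f(5) = -2·(-3)^5 = 486.

486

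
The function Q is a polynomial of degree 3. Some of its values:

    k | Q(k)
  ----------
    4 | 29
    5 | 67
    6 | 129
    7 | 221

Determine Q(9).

519

Write Q(k) = ak³ + bk² + ck + d; the 4 given values yield a linear system in the 4 coefficients.
Solving, Q(k) = k³ - 3k² + 4k - 3.
Then Q(9) = 519.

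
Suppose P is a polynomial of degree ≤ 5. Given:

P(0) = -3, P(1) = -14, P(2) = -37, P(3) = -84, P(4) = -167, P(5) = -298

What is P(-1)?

8

First differences: -11, -23, -47, -83, -131. Second differences: -12, -24, -36, -48. Third differences: -12, -12, -12.
Level-3 differences are constant, so P has degree 3.
Fitting a degree-3 polynomial gives P(n) = -2n³ - 9n - 3.
Then P(-1) = 8.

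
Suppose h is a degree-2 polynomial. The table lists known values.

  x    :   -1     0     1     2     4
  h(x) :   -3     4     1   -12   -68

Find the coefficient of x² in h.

Write h(x) = ax² + bx + c; the 5 given values yield a linear system in the 3 coefficients.
Solving, h(x) = -5x² + 2x + 4.
The coefficient of x² is -5.

-5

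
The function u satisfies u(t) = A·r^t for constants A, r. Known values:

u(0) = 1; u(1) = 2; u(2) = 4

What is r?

2

Consecutive ratio: 2/1 = 2, and 4/2 = 2, so r = 2.
Then A·2^0 = 1 gives A = 1, and u(t) = 1·2^t.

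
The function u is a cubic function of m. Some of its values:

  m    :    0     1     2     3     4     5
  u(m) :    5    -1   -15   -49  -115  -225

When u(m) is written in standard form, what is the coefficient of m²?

Write u(m) = am³ + bm² + cm + d; the 6 given values yield a linear system in the 4 coefficients.
Solving, u(m) = -2m³ + 2m² - 6m + 5.
The coefficient of m² is 2.

2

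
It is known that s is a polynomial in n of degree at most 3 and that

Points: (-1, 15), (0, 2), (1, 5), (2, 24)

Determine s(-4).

150

First differences: -13, 3, 19. Second differences: 16, 16.
Level-2 differences are constant, so s has degree 2.
Fitting a degree-2 polynomial gives s(n) = 8n² - 5n + 2.
Then s(-4) = 150.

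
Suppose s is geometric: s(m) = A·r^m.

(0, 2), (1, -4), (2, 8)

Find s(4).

Consecutive ratio: -4/2 = -2, and 8/(-4) = -2, so r = -2.
Then A·(-2)^0 = 2 gives A = 2, and s(m) = 2·(-2)^m.
s(4) = 2·(-2)^4 = 32.

32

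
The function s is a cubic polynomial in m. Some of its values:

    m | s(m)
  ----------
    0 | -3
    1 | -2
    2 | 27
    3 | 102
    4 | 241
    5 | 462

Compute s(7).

1222

First differences: 1, 29, 75, 139, 221. Second differences: 28, 46, 64, 82. Third differences: 18, 18, 18.
Level-3 differences are constant, so s has degree 3.
Fitting a degree-3 polynomial gives s(m) = 3m³ + 5m² - 7m - 3.
Then s(7) = 1222.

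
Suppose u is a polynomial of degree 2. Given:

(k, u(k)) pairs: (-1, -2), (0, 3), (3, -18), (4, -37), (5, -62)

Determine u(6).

-93

Write u(k) = ak² + bk + c; the 5 given values yield a linear system in the 3 coefficients.
Solving, u(k) = -3k² + 2k + 3.
Then u(6) = -93.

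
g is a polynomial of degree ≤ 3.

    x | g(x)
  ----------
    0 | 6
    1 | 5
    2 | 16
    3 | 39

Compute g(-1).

Write g(x) = ax³ + bx² + cx + d; the 4 given values yield a linear system in the 4 coefficients.
Solving, the leading coefficient vanishes, and g(x) = 6x² - 7x + 6.
Then g(-1) = 19.

19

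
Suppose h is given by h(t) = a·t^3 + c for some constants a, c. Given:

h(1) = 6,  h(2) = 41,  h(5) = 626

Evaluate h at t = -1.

From h(1) = 6 and h(2) = 41: 1a + c = 6 and 8a + c = 41.
Subtracting: 7a = 35, so a = 5; then c = 6 − 5·1 = 1.
So h(t) = 5t³ + 1, and h(-1) = -4.

-4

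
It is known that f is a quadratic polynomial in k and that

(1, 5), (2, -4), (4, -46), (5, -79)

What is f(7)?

-169

Write f(k) = ak² + bk + c; the 4 given values yield a linear system in the 3 coefficients.
Solving, f(k) = -4k² + 3k + 6.
Then f(7) = -169.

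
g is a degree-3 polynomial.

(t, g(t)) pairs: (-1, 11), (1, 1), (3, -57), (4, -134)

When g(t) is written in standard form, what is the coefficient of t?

Write g(t) = at³ + bt² + ct + d; the 4 given values yield a linear system in the 4 coefficients.
Solving, g(t) = -2t³ - 3t + 6.
The coefficient of t is -3.

-3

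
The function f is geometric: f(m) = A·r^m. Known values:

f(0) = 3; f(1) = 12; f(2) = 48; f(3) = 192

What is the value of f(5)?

3072

Consecutive ratio: 12/3 = 4, and 48/12 = 4, so r = 4.
Then A·4^0 = 3 gives A = 3, and f(m) = 3·4^m.
f(5) = 3·4^5 = 3072.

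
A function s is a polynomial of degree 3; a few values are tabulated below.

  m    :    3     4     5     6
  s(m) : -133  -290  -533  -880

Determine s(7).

-1349

Write s(m) = am³ + bm² + cm + d; the 4 given values yield a linear system in the 4 coefficients.
Solving, s(m) = -3m³ - 7m² + 3m + 2.
Then s(7) = -1349.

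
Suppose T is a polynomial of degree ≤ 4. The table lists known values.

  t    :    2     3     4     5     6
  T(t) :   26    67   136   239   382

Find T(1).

First differences: 41, 69, 103, 143. Second differences: 28, 34, 40. Third differences: 6, 6.
Level-3 differences are constant, so T has degree 3.
Fitting a degree-3 polynomial gives T(t) = t³ + 5t² - 3t + 4.
Then T(1) = 7.

7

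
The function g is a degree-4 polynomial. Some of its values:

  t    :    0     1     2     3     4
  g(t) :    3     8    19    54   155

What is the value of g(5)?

Write g(t) = at^4 + bt³ + ct² + dt + e; the 5 given values yield a linear system in the 5 coefficients.
Solving, g(t) = t^4 - 3t³ + 5t² + 2t + 3.
Then g(5) = 388.

388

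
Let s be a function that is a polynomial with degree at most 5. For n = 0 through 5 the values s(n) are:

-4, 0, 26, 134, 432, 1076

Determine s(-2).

54

Write s(n) = an^5 + bn^4 + cn³ + dn² + en + p; the 6 given values yield a linear system in the 6 coefficients.
Solving, the leading coefficient vanishes, and s(n) = 2n^4 - 2n³ + 3n² + n - 4.
Then s(-2) = 54.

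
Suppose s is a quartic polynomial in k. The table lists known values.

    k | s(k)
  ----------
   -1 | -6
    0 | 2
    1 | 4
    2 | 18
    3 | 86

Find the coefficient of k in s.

4

Write s(k) = ak^4 + bk³ + ck² + dk + e; the 5 given values yield a linear system in the 5 coefficients.
Solving, s(k) = k^4 + k³ - 4k² + 4k + 2.
The coefficient of k is 4.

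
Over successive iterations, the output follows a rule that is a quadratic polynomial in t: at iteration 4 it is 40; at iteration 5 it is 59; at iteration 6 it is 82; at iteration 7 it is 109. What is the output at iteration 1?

Write the value at t as f(t).
Write f(t) = at² + bt + c; the 4 given values yield a linear system in the 3 coefficients.
Solving, f(t) = 2t² + t + 4.
Then f(1) = 7.

7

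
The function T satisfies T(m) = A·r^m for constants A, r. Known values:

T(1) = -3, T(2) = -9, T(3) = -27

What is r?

3

Consecutive ratio: -9/(-3) = 3, and -27/(-9) = 3, so r = 3.
Then A·3^1 = -3 gives A = -1, and T(m) = -1·3^m.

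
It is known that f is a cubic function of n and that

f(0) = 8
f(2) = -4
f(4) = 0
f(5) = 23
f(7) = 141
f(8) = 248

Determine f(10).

Write f(n) = an³ + bn² + cn + d; the 6 given values yield a linear system in the 4 coefficients.
Solving, f(n) = n³ - 4n² - 2n + 8.
Then f(10) = 588.

588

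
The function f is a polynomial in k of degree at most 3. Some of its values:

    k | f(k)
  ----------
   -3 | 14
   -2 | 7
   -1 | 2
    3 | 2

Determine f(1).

Write f(k) = ak³ + bk² + ck + d; the 4 given values yield a linear system in the 4 coefficients.
Solving, the leading coefficient vanishes, and f(k) = k² - 2k - 1.
Then f(1) = -2.

-2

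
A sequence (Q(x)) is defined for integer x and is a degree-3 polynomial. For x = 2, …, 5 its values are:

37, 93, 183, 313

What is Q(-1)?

Write Q(x) = ax³ + bx² + cx + d; the 4 given values yield a linear system in the 4 coefficients.
Solving, Q(x) = x³ + 8x² - 3x + 3.
Then Q(-1) = 13.

13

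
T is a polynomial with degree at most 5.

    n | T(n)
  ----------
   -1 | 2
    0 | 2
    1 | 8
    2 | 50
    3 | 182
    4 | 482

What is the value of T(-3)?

20

Write T(n) = an^5 + bn^4 + cn³ + dn² + en + p; the 6 given values yield a linear system in the 6 coefficients.
Solving, the leading coefficient vanishes, and T(n) = n^4 + 3n³ + 2n² + 2.
Then T(-3) = 20.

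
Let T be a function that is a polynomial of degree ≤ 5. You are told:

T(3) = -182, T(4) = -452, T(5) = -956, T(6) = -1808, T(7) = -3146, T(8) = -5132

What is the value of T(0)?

Write T(x) = ax^5 + bx^4 + cx³ + dx² + ex + p; the 6 given values yield a linear system in the 6 coefficients.
Solving, the leading coefficient vanishes, and T(x) = -x^4 - x³ - 8x² - 2x + 4.
Then T(0) = 4.

4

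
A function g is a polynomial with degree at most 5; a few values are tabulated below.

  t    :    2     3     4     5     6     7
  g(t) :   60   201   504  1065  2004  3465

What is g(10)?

12780

First differences: 141, 303, 561, 939, 1461. Second differences: 162, 258, 378, 522. Third differences: 96, 120, 144. Fourth differences: 24, 24.
Level-4 differences are constant, so g has degree 4.
Fitting a degree-4 polynomial gives g(t) = t^4 + 2t³ + 8t² - 2t.
Then g(10) = 12780.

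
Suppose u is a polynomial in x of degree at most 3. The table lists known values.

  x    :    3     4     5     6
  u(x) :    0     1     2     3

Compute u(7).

First differences: 1, 1, 1.
Level-1 differences are constant, so u has degree 1.
Fitting a degree-1 polynomial gives u(x) = x - 3.
Then u(7) = 4.

4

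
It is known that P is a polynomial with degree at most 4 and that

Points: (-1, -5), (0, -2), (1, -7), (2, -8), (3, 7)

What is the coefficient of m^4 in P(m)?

First differences: 3, -5, -1, 15. Second differences: -8, 4, 16. Third differences: 12, 12.
Level-3 differences are constant, so P has degree 3.
Fitting a degree-3 polynomial gives P(m) = 2m³ - 4m² - 3m - 2.
The coefficient of m^4 is 0.

0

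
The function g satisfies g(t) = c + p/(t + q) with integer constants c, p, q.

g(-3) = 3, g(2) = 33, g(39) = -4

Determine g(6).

(g(t) − c)(t + q) = p for each data point; the three points give a linear system in c and q, then p follows.
Solving: c = -3, q = -3, p = -36, so g(t) = -3 − 36/(t − 3).
Then g(6) = -3 − 36/3 = -15.

-15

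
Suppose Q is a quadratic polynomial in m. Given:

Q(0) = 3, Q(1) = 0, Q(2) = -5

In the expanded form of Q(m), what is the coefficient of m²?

-1

Write Q(m) = am² + bm + c; the 3 given values yield a linear system in the 3 coefficients.
Solving, Q(m) = -m² - 2m + 3.
The coefficient of m² is -1.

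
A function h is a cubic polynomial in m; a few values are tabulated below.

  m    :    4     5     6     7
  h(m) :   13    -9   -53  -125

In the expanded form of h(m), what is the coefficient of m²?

Write h(m) = am³ + bm² + cm + d; the 4 given values yield a linear system in the 4 coefficients.
Solving, h(m) = -m³ + 4m² + 3m + 1.
The coefficient of m² is 4.

4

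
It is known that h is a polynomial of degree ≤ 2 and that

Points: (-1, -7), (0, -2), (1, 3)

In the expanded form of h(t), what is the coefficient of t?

Write h(t) = at² + bt + c; the 3 given values yield a linear system in the 3 coefficients.
Solving, the leading coefficient vanishes, and h(t) = 5t - 2.
The coefficient of t is 5.

5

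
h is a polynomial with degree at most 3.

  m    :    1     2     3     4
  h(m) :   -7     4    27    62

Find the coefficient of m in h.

-7

First differences: 11, 23, 35. Second differences: 12, 12.
Level-2 differences are constant, so h has degree 2.
Fitting a degree-2 polynomial gives h(m) = 6m² - 7m - 6.
The coefficient of m is -7.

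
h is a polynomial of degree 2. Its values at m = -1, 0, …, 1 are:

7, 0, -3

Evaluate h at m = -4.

52

Write h(m) = am² + bm + c; the 3 given values yield a linear system in the 3 coefficients.
Solving, h(m) = 2m² - 5m.
Then h(-4) = 52.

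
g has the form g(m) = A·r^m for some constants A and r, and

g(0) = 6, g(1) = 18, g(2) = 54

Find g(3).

162

Consecutive ratio: 18/6 = 3, and 54/18 = 3, so r = 3.
Then A·3^0 = 6 gives A = 6, and g(m) = 6·3^m.
g(3) = 6·3^3 = 162.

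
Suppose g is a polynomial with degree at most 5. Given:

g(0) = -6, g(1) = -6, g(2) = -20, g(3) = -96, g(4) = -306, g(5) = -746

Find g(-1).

4

First differences: 0, -14, -76, -210, -440. Second differences: -14, -62, -134, -230. Third differences: -48, -72, -96. Fourth differences: -24, -24.
Level-4 differences are constant, so g has degree 4.
Fitting a degree-4 polynomial gives g(t) = -t^4 - 2t³ + 6t² - 3t - 6.
Then g(-1) = 4.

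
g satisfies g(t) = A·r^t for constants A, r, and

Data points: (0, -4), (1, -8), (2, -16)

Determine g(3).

Consecutive ratio: -8/(-4) = 2, and -16/(-8) = 2, so r = 2.
Then A·2^0 = -4 gives A = -4, and g(t) = -4·2^t.
g(3) = -4·2^3 = -32.

-32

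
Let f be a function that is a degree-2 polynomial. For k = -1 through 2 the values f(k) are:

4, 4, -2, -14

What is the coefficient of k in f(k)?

-3

First differences: 0, -6, -12. Second differences: -6, -6.
Level-2 differences are constant, so f has degree 2.
Fitting a degree-2 polynomial gives f(k) = -3k² - 3k + 4.
The coefficient of k is -3.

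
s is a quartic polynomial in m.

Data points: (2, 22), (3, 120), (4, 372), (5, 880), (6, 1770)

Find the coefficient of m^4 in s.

Write s(m) = am^4 + bm³ + cm² + dm + e; the 5 given values yield a linear system in the 5 coefficients.
Solving, s(m) = m^4 + 3m³ - 5m² + m.
The coefficient of m^4 is 1.

1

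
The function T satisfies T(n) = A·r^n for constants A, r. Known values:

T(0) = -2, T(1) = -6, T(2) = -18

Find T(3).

-54

Consecutive ratio: -6/(-2) = 3, and -18/(-6) = 3, so r = 3.
Then A·3^0 = -2 gives A = -2, and T(n) = -2·3^n.
T(3) = -2·3^3 = -54.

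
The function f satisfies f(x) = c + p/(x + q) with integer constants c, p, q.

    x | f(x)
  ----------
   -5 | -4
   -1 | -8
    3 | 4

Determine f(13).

-1

(f(x) − c)(x + q) = p for each data point; the three points give a linear system in c and q, then p follows.
Solving: c = -2, q = -1, p = 12, so f(x) = -2 + 12/(x − 1).
Then f(13) = -2 + 12/12 = -1.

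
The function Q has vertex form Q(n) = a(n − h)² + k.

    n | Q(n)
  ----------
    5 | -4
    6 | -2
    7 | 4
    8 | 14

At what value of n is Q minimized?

5

First differences 2, 6, 10; second difference 4 = 2a, so a = 2.
Expanding, the n-coefficient is −2ah = -4h; matching it to the data gives h = 5, and then k = -4.
So Q(n) = 2(n − 5)² − 4.
Hence h = 5.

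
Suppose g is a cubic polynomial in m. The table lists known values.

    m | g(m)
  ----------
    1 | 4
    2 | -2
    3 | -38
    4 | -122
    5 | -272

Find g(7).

First differences: -6, -36, -84, -150. Second differences: -30, -48, -66. Third differences: -18, -18.
Level-3 differences are constant, so g has degree 3.
Fitting a degree-3 polynomial gives g(m) = -3m³ + 3m² + 6m - 2.
Then g(7) = -842.

-842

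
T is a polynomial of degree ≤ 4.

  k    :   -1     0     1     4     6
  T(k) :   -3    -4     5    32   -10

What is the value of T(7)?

-67

Write T(k) = ak^4 + bk³ + ck² + dk + e; the 5 given values yield a linear system in the 5 coefficients.
Solving, the leading coefficient vanishes, and T(k) = -k³ + 5k² + 5k - 4.
Then T(7) = -67.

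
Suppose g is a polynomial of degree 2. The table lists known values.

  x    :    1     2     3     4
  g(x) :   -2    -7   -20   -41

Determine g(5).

Write g(x) = ax² + bx + c; the 4 given values yield a linear system in the 3 coefficients.
Solving, g(x) = -4x² + 7x - 5.
Then g(5) = -70.

-70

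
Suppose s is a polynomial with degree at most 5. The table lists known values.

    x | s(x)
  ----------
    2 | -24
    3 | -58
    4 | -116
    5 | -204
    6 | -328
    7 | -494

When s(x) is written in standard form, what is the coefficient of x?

0

Write s(x) = ax^5 + bx^4 + cx³ + dx² + ex + p; the 6 given values yield a linear system in the 6 coefficients.
Solving, the top 2 coefficients vanish, and s(x) = -x³ - 3x² - 4.
The coefficient of x is 0.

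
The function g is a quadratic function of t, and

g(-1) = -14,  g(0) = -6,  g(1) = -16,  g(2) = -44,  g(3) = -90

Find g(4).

-154

Write g(t) = at² + bt + c; the 5 given values yield a linear system in the 3 coefficients.
Solving, g(t) = -9t² - t - 6.
Then g(4) = -154.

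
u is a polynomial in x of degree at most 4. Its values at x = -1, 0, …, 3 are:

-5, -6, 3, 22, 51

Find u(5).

First differences: -1, 9, 19, 29. Second differences: 10, 10, 10.
Level-2 differences are constant, so u has degree 2.
Fitting a degree-2 polynomial gives u(x) = 5x² + 4x - 6.
Then u(5) = 139.

139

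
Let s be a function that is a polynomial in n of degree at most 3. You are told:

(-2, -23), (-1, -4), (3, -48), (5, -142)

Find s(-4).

-97

Write s(n) = an³ + bn² + cn + d; the 4 given values yield a linear system in the 4 coefficients.
Solving, the leading coefficient vanishes, and s(n) = -6n² + n + 3.
Then s(-4) = -97.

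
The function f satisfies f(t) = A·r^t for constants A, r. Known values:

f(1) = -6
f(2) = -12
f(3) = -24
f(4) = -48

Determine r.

Consecutive ratio: -12/(-6) = 2, and -24/(-12) = 2, so r = 2.
Then A·2^1 = -6 gives A = -3, and f(t) = -3·2^t.

2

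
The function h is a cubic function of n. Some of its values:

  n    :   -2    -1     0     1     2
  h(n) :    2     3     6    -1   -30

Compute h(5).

Write h(n) = an³ + bn² + cn + d; the 5 given values yield a linear system in the 4 coefficients.
Solving, h(n) = -2n³ - 5n² + 6.
Then h(5) = -369.

-369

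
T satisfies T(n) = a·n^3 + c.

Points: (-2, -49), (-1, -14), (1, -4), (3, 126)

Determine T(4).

From T(-2) = -49 and T(-1) = -14: -8a + c = -49 and -1a + c = -14.
Subtracting: 7a = 35, so a = 5; then c = -49 − 5·(-8) = -9.
So T(n) = 5n³ − 9, and T(4) = 311.

311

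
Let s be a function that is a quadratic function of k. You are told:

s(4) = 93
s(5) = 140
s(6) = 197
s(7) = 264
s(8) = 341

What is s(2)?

29

Write s(k) = ak² + bk + c; the 5 given values yield a linear system in the 3 coefficients.
Solving, s(k) = 5k² + 2k + 5.
Then s(2) = 29.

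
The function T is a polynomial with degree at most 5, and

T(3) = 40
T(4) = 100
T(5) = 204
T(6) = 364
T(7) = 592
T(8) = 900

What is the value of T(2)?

Write T(k) = ak^5 + bk^4 + ck³ + dk² + ek + p; the 6 given values yield a linear system in the 6 coefficients.
Solving, the top 2 coefficients vanish, and T(k) = 2k³ - 2k² + 4.
Then T(2) = 12.

12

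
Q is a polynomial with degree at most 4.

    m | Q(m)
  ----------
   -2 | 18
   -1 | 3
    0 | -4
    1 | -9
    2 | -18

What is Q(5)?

-129

Write Q(m) = am^4 + bm³ + cm² + dm + e; the 5 given values yield a linear system in the 5 coefficients.
Solving, the leading coefficient vanishes, and Q(m) = -m³ + m² - 5m - 4.
Then Q(5) = -129.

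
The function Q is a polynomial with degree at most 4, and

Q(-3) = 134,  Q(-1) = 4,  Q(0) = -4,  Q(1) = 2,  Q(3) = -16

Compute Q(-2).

Write Q(n) = an^4 + bn³ + cn² + dn + e; the 5 given values yield a linear system in the 5 coefficients.
Solving, the leading coefficient vanishes, and Q(n) = -3n³ + 7n² + 2n - 4.
Then Q(-2) = 44.

44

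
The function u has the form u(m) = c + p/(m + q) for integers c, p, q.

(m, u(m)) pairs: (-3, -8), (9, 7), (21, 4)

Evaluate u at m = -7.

-3

(u(m) − c)(m + q) = p for each data point; the three points give a linear system in c and q, then p follows.
Solving: c = 2, q = -1, p = 40, so u(m) = 2 + 40/(m − 1).
Then u(-7) = 2 + 40/(-8) = -3.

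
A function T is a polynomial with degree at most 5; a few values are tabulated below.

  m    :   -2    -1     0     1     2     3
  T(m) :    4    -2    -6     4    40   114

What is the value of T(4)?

238

First differences: -6, -4, 10, 36, 74. Second differences: 2, 14, 26, 38. Third differences: 12, 12, 12.
Level-3 differences are constant, so T has degree 3.
Fitting a degree-3 polynomial gives T(m) = 2m³ + 7m² + m - 6.
Then T(4) = 238.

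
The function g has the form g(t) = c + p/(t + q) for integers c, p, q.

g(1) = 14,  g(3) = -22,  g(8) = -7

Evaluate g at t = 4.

(g(t) − c)(t + q) = p for each data point; the three points give a linear system in c and q, then p follows.
Solving: c = -4, q = -2, p = -18, so g(t) = -4 − 18/(t − 2).
Then g(4) = -4 − 18/2 = -13.

-13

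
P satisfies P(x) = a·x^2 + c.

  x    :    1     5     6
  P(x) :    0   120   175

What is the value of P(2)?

15

From P(1) = 0 and P(5) = 120: 1a + c = 0 and 25a + c = 120.
Subtracting: 24a = 120, so a = 5; then c = 0 − 5·1 = -5.
So P(x) = 5x² − 5, and P(2) = 15.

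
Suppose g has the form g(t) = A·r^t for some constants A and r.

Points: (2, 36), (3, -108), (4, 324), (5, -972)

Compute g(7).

Consecutive ratio: -108/36 = -3, and 324/(-108) = -3, so r = -3.
Then A·(-3)^2 = 36 gives A = 4, and g(t) = 4·(-3)^t.
g(7) = 4·(-3)^7 = -8748.

-8748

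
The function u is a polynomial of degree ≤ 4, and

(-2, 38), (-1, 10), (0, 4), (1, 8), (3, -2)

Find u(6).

-242

Write u(k) = ak^4 + bk³ + ck² + dk + e; the 5 given values yield a linear system in the 5 coefficients.
Solving, the leading coefficient vanishes, and u(k) = -2k³ + 5k² + k + 4.
Then u(6) = -242.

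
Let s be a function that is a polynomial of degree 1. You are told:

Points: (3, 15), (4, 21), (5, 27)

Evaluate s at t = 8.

Write s(t) = at + b; the 3 given values yield a linear system in the 2 coefficients.
Solving, s(t) = 6t - 3.
Then s(8) = 45.

45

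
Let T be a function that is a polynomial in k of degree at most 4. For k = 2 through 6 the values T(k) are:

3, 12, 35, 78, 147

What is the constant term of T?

First differences: 9, 23, 43, 69. Second differences: 14, 20, 26. Third differences: 6, 6.
Level-3 differences are constant, so T has degree 3.
Fitting a degree-3 polynomial gives T(k) = k³ - 2k² + 3.
The constant term is T(0) = 3.

3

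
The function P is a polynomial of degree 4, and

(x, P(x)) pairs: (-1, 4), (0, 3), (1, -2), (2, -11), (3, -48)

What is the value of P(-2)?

-23

Write P(x) = ax^4 + bx³ + cx² + dx + e; the 5 given values yield a linear system in the 5 coefficients.
Solving, P(x) = -x^4 + 2x³ - x² - 5x + 3.
Then P(-2) = -23.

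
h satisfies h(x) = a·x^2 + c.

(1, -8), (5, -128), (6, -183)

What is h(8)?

From h(1) = -8 and h(5) = -128: 1a + c = -8 and 25a + c = -128.
Subtracting: 24a = -120, so a = -5; then c = -8 − (-5)·1 = -3.
So h(x) = -5x² − 3, and h(8) = -323.

-323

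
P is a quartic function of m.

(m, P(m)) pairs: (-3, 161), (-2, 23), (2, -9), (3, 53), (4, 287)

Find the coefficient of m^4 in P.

2

Write P(m) = am^4 + bm³ + cm² + dm + e; the 5 given values yield a linear system in the 5 coefficients.
Solving, P(m) = 2m^4 - 2m³ - 6m² - 1.
The coefficient of m^4 is 2.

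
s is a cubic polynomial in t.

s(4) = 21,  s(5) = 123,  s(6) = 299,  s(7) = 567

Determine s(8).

945

Write s(t) = at³ + bt² + ct + d; the 4 given values yield a linear system in the 4 coefficients.
Solving, s(t) = 3t³ - 8t² - 9t - 7.
Then s(8) = 945.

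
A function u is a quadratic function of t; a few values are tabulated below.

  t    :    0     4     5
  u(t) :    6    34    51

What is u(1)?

7

Write u(t) = at² + bt + c; the 3 given values yield a linear system in the 3 coefficients.
Solving, u(t) = 2t² - t + 6.
Then u(1) = 7.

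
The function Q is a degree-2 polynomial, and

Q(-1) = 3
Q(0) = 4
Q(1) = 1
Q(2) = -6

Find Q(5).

Write Q(x) = ax² + bx + c; the 4 given values yield a linear system in the 3 coefficients.
Solving, Q(x) = -2x² - x + 4.
Then Q(5) = -51.

-51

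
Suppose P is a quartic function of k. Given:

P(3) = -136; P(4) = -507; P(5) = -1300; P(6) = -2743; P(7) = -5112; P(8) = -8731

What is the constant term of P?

5

Write P(k) = ak^4 + bk³ + ck² + dk + e; the 6 given values yield a linear system in the 5 coefficients.
Solving, P(k) = -2k^4 - 2k³ + 7k² + 4k + 5.
The constant term is P(0) = 5.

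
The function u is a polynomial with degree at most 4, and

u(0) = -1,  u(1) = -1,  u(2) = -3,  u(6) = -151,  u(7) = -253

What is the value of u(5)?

-81

Write u(k) = ak^4 + bk³ + ck² + dk + e; the 5 given values yield a linear system in the 5 coefficients.
Solving, the leading coefficient vanishes, and u(k) = -k³ + 2k² - k - 1.
Then u(5) = -81.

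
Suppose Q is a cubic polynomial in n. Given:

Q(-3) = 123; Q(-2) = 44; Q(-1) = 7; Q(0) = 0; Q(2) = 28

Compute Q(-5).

455

Write Q(n) = an³ + bn² + cn + d; the 5 given values yield a linear system in the 4 coefficients.
Solving, Q(n) = -2n³ + 9n² + 4n.
Then Q(-5) = 455.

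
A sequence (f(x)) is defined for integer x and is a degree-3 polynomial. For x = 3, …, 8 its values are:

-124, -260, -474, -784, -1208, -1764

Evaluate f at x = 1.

-14

First differences: -136, -214, -310, -424, -556. Second differences: -78, -96, -114, -132. Third differences: -18, -18, -18.
Level-3 differences are constant, so f has degree 3.
Fitting a degree-3 polynomial gives f(x) = -3x³ - 3x² - 4x - 4.
Then f(1) = -14.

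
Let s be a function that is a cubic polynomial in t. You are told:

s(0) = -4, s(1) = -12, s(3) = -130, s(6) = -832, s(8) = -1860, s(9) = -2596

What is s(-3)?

32

Write s(t) = at³ + bt² + ct + d; the 6 given values yield a linear system in the 4 coefficients.
Solving, s(t) = -3t³ - 5t² - 4.
Then s(-3) = 32.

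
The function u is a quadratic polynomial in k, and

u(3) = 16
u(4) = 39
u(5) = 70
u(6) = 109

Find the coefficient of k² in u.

4

First differences: 23, 31, 39. Second differences: 8, 8.
Level-2 differences are constant, so u has degree 2.
Fitting a degree-2 polynomial gives u(k) = 4k² - 5k - 5.
The coefficient of k² is 4.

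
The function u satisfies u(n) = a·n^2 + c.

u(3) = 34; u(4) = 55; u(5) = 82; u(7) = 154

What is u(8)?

199

From u(3) = 34 and u(4) = 55: 9a + c = 34 and 16a + c = 55.
Subtracting: 7a = 21, so a = 3; then c = 34 − 3·9 = 7.
So u(n) = 3n² + 7, and u(8) = 199.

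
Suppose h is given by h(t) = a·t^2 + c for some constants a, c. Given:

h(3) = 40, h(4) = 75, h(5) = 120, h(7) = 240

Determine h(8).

315

From h(3) = 40 and h(4) = 75: 9a + c = 40 and 16a + c = 75.
Subtracting: 7a = 35, so a = 5; then c = 40 − 5·9 = -5.
So h(t) = 5t² − 5, and h(8) = 315.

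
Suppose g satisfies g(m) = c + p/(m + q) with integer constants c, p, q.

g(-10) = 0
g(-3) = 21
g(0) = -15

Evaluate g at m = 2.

-9

(g(m) − c)(m + q) = p for each data point; the three points give a linear system in c and q, then p follows.
Solving: c = -3, q = 2, p = -24, so g(m) = -3 − 24/(m + 2).
Then g(2) = -3 − 24/4 = -9.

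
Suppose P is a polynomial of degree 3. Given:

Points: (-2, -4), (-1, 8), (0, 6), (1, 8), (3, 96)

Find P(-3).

-48

Write P(n) = an³ + bn² + cn + d; the 5 given values yield a linear system in the 4 coefficients.
Solving, P(n) = 3n³ + 2n² - 3n + 6.
Then P(-3) = -48.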